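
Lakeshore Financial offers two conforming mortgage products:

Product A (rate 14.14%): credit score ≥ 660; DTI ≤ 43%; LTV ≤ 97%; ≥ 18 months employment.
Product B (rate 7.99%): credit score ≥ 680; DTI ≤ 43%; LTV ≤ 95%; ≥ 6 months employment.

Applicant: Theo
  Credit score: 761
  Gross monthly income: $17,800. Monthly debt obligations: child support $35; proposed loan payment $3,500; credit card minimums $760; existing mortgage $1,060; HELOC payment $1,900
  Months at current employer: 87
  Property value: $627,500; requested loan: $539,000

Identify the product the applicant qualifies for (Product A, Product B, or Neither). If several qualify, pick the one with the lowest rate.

Product B

Total debts = (35 + 3,500 + 760 + 1,060 + 1,900) = 7,255; DTI = 7,255/17,800 = 40.8%.
LTV = 539,000/627,500 = 85.9%.
Product A: score 761 ≥ 660; DTI 40.8% ≤ 43%; LTV 85.9% ≤ 97%; employment 87 ≥ 18 mo → qualifies.
Product B: score 761 ≥ 680; DTI 40.8% ≤ 43%; LTV 85.9% ≤ 95%; employment 87 ≥ 6 mo → qualifies.
Qualifying: Product A, Product B. Lowest rate is 7.99% → Product B.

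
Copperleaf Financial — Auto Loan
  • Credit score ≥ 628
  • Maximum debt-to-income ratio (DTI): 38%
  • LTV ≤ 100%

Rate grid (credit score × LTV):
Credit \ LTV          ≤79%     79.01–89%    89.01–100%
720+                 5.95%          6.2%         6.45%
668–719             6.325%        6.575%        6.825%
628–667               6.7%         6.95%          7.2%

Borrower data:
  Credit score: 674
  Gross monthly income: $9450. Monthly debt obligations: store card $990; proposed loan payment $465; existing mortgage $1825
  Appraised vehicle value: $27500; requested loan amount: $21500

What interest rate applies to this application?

Credit score 674 ≥ 628; Total monthly debts = (990 + 465 + 1,825) = 3,280. DTI = 3,280/9,450 = 34.7% ≤ 38%
Loan-to-value = 21,500/27,500 = 78.2% — pass (100% max)
Row: 674 falls in 668–719. Column: 78.2% falls in ≤79%. Rate = 6.325%.

6.325%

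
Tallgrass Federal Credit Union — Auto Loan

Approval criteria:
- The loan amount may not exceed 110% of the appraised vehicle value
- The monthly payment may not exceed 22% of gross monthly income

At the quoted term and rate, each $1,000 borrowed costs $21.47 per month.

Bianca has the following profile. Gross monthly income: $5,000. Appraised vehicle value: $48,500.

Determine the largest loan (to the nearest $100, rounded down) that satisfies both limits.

Payment cap: 22% × $5,000 = $1,100/month.
At $21.47 per $1,000, that supports 1,100/21.47 × 1,000 ≈ $51,234 → $51,200.
LTV cap: 110% × $48,500 = $53,350 → $53,300.
Binding constraint: payment-to-income.

$51,200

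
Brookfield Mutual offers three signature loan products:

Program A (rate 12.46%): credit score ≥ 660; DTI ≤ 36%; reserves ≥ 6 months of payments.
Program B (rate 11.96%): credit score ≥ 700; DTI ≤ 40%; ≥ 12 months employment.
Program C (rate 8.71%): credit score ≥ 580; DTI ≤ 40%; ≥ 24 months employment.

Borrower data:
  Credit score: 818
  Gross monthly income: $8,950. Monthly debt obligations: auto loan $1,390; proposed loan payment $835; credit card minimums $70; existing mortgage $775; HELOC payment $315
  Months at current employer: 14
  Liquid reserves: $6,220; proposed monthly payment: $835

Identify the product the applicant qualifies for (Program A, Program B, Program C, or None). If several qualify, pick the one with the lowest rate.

Program B

Total debts = (1,390 + 835 + 70 + 775 + 315) = 3,385; DTI = 3,385/8,950 = 37.8%.
Reserves = 6,220/835 = 7.4 months.
Program A: score 818 ≥ 660; DTI 37.8% > 36%; reserves 7.4 ≥ 6 mo → does not qualify.
Program B: score 818 ≥ 700; DTI 37.8% ≤ 40%; employment 14 ≥ 12 mo → qualifies.
Program C: score 818 ≥ 580; DTI 37.8% ≤ 40%; employment 14 < 24 mo → does not qualify.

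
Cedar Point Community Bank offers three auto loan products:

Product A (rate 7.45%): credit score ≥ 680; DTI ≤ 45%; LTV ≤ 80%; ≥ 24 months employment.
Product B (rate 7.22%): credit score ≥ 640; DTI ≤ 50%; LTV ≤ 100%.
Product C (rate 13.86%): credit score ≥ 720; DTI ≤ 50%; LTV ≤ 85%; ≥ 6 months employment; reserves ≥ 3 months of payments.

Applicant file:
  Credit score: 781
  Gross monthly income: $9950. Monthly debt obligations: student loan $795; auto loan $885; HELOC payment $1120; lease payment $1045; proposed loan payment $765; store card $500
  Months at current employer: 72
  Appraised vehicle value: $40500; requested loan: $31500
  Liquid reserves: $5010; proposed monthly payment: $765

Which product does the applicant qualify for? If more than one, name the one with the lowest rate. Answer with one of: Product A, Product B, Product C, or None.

None

Total debts = (795 + 885 + 1,120 + 1,045 + 765 + 500) = 5,110; DTI = 5,110/9,950 = 51.4%.
LTV = 31,500/40,500 = 77.8%.
Reserves = 5,010/765 = 6.5 months.
Product A: score 781 ≥ 680; DTI 51.4% > 45%; LTV 77.8% ≤ 80%; employment 72 ≥ 24 mo → does not qualify.
Product B: score 781 ≥ 640; DTI 51.4% > 50%; LTV 77.8% ≤ 100% → does not qualify.
Product C: score 781 ≥ 720; DTI 51.4% > 50%; LTV 77.8% ≤ 85%; employment 72 ≥ 6 mo; reserves 6.5 ≥ 3 mo → does not qualify.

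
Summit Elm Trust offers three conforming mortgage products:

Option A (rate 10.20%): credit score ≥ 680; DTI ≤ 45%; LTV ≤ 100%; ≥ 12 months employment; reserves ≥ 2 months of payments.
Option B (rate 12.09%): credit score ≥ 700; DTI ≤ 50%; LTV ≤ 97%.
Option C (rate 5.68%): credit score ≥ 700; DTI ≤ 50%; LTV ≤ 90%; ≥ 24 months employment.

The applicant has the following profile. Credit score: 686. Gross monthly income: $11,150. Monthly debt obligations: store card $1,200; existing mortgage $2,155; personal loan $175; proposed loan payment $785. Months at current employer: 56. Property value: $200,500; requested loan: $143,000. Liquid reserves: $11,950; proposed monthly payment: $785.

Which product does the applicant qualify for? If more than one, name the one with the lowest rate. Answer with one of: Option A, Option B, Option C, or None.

Total debts = (1,200 + 2,155 + 175 + 785) = 4,315; DTI = 4,315/11,150 = 38.7%.
LTV = 143,000/200,500 = 71.3%.
Reserves = 11,950/785 = 15.2 months.
Option A: score 686 ≥ 680; DTI 38.7% ≤ 45%; LTV 71.3% ≤ 100%; employment 56 ≥ 12 mo; reserves 15.2 ≥ 2 mo → qualifies.
Option B: score 686 < 700; DTI 38.7% ≤ 50%; LTV 71.3% ≤ 97% → does not qualify.
Option C: score 686 < 700; DTI 38.7% ≤ 50%; LTV 71.3% ≤ 90%; employment 56 ≥ 24 mo → does not qualify.

Option A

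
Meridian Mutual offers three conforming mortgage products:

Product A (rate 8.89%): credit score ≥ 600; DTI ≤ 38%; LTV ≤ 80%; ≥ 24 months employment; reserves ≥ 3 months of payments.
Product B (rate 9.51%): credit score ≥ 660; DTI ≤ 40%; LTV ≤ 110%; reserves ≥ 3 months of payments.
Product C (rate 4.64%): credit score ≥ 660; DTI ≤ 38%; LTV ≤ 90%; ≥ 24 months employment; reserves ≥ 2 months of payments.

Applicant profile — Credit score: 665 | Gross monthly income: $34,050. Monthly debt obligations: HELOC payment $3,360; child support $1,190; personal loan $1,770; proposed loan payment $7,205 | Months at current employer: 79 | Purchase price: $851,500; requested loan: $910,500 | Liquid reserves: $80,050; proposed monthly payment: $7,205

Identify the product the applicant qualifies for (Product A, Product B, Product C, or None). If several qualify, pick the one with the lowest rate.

Total debts = (3,360 + 1,190 + 1,770 + 7,205) = 13,525; DTI = 13,525/34,050 = 39.7%.
LTV = 910,500/851,500 = 106.9%.
Reserves = 80,050/7,205 = 11.1 months.
Product A: score 665 ≥ 600; DTI 39.7% > 38%; LTV 106.9% > 80%; employment 79 ≥ 24 mo; reserves 11.1 ≥ 3 mo → does not qualify.
Product B: score 665 ≥ 660; DTI 39.7% ≤ 40%; LTV 106.9% ≤ 110%; reserves 11.1 ≥ 3 mo → qualifies.
Product C: score 665 ≥ 660; DTI 39.7% > 38%; LTV 106.9% > 90%; employment 79 ≥ 24 mo; reserves 11.1 ≥ 2 mo → does not qualify.

Product B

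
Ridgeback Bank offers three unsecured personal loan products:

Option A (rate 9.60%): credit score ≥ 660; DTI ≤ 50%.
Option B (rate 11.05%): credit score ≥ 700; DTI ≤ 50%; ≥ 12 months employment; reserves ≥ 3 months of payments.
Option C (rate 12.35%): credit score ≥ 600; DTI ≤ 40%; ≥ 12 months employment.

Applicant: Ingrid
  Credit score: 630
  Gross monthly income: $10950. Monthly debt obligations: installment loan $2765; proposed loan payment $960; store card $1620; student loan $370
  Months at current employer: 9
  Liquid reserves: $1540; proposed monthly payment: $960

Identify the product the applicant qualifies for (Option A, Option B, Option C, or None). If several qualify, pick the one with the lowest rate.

Total debts = (2,765 + 960 + 1,620 + 370) = 5,715; DTI = 5,715/10,950 = 52.2%.
Reserves = 1,540/960 = 1.6 months.
Option A: score 630 < 660; DTI 52.2% > 50% → does not qualify.
Option B: score 630 < 700; DTI 52.2% > 50%; employment 9 < 12 mo; reserves 1.6 < 3 mo → does not qualify.
Option C: score 630 ≥ 600; DTI 52.2% > 40%; employment 9 < 12 mo → does not qualify.

None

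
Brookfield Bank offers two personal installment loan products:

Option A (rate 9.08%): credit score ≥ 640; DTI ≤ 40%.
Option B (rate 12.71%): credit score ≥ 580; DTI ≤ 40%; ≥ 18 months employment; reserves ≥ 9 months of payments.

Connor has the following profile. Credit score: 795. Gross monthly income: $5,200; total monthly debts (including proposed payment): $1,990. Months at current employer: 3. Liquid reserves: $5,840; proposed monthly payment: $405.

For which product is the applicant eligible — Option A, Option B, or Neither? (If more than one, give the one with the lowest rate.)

Option A

DTI = 1,990/5,200 = 38.3%.
Reserves = 5,840/405 = 14.4 months.
Option A: score 795 ≥ 640; DTI 38.3% ≤ 40% → qualifies.
Option B: score 795 ≥ 580; DTI 38.3% ≤ 40%; employment 3 < 18 mo; reserves 14.4 ≥ 9 mo → does not qualify.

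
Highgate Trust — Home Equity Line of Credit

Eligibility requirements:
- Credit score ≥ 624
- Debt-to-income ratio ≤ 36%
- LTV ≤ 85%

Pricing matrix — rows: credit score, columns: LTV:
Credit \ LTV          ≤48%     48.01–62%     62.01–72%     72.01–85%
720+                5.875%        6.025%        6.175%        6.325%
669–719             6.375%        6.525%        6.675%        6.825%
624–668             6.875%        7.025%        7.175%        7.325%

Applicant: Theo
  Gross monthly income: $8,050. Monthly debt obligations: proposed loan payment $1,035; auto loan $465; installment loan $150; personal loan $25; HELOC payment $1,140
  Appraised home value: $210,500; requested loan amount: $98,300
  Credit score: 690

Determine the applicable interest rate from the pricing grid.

Credit score 690 ≥ 624; Total monthly debts = (1,035 + 465 + 150 + 25 + 1,140) = 2,815. DTI: 2,815 ÷ 8,050 = 35%, within the 36% cap
LTV: 98,300 ÷ 210,500 = 46.7%, within 85% cap
Credit 690 → row 669–719; LTV 46.7% → column ≤48%. Grid cell → 6.375%.

6.375%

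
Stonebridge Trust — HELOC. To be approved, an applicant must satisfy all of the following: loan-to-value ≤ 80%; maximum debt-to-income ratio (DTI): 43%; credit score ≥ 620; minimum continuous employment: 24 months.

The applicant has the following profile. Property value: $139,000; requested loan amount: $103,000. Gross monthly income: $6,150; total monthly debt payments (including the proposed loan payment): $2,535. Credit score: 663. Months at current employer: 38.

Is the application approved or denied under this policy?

LTV: 103,000 ÷ 139,000 = 74.1%, within 80% cap
Debt-to-income = 2,535/6,150 = 41.2% — meets 43% limit
Credit score 663 ≥ 620 (meets)
Employment 38 ≥ 24 months
All criteria satisfied.

Approved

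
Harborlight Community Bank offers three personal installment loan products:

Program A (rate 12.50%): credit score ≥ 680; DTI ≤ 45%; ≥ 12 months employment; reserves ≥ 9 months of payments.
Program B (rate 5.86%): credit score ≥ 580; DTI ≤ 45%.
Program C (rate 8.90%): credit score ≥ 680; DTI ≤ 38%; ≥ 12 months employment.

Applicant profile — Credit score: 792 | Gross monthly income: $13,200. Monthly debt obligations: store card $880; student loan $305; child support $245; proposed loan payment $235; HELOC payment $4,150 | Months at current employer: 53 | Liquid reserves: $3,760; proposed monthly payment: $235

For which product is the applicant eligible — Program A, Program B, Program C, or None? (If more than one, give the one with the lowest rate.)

Program B

Total debts = (880 + 305 + 245 + 235 + 4,150) = 5,815; DTI = 5,815/13,200 = 44.1%.
Reserves = 3,760/235 = 16.0 months.
Program A: score 792 ≥ 680; DTI 44.1% ≤ 45%; employment 53 ≥ 12 mo; reserves 16.0 ≥ 9 mo → qualifies.
Program B: score 792 ≥ 580; DTI 44.1% ≤ 45% → qualifies.
Program C: score 792 ≥ 680; DTI 44.1% > 38%; employment 53 ≥ 12 mo → does not qualify.
Qualifying: Program A, Program B. Lowest rate is 5.86% → Program B.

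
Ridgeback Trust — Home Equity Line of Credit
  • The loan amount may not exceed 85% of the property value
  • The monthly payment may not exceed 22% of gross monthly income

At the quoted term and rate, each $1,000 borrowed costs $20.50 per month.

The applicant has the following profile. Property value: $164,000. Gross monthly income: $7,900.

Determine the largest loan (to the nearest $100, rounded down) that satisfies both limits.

Payment cap: 22% × $7,900 = $1,738/month.
At $20.50 per $1,000, that supports 1,738/20.50 × 1,000 ≈ $84,780 → $84,700.
LTV cap: 85% × $164,000 = $139,400 → $139,400.
Binding constraint: payment-to-income.

$84,700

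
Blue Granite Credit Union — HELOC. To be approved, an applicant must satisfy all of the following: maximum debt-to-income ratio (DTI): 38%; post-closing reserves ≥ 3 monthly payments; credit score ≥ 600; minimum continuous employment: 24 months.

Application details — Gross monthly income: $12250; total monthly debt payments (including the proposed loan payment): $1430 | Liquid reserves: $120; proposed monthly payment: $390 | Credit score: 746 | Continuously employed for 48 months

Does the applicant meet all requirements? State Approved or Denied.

Denied

Debt-to-income = 1,430/12,250 = 11.7% — meets 38% limit
Reserves = 120/390 = 0.3 months < 3
Credit score 746 ≥ 600 (meets)
Employment 48 ≥ 24 months
Fails on reserves.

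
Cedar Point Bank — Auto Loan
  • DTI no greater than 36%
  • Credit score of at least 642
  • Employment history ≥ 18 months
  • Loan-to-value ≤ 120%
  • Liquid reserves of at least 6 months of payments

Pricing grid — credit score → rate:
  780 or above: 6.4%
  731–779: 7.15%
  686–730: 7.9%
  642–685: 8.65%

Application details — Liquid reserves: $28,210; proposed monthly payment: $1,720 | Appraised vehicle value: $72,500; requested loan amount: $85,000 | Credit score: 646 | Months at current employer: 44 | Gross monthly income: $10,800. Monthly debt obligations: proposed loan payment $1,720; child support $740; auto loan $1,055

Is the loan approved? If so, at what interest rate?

Approved at 8.65%

Credit score 646 ≥ 642 (meets minimum)
Reserves: 28,210 ÷ 1,720 = 16.4 months (meets 6-month minimum)
Loan-to-value = 85,000/72,500 = 117.2% — pass (120% max)
Total monthly debts = (1,720 + 740 + 1,055) = 3,515. Debt-to-income = 3,515/10,800 = 32.5% — meets 36% limit
Employment 44 ≥ 18 months
All requirements met. Score 646 falls in the 642–685 tier → 8.65%.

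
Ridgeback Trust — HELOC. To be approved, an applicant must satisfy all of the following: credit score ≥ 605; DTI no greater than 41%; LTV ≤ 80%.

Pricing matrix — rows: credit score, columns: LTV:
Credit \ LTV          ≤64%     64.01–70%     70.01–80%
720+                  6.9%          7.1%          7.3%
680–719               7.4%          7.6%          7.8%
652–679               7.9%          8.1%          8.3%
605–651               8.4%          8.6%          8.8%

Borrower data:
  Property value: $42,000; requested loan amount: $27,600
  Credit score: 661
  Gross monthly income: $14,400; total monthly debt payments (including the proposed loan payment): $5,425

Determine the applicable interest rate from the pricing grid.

8.1%

Credit score 661 ≥ 605; DTI = 5,425/14,400 = 37.7% ≤ 41%
LTV: 27,600 ÷ 42,000 = 65.7%, within 80% cap
Score 661 is in the 652–679 band; LTV 65.7% is in the 64.01–70% band → 8.1%.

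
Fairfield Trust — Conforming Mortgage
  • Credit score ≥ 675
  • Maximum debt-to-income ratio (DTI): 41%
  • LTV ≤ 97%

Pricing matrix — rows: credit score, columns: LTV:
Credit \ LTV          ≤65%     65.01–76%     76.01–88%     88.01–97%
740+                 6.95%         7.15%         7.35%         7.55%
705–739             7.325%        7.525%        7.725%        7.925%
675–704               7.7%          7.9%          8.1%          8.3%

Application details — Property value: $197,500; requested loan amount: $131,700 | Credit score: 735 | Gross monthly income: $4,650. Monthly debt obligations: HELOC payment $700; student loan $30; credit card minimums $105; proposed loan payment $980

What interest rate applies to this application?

Credit score 735 ≥ 675; Total monthly debts = (700 + 30 + 105 + 980) = 1,815. DTI: 1,815 ÷ 4,650 = 39%, within the 41% cap
LTV: 131,700 ÷ 197,500 = 66.7%, within 97% cap
Row: 735 falls in 705–739. Column: 66.7% falls in 65.01–76%. Rate = 7.525%.

7.525%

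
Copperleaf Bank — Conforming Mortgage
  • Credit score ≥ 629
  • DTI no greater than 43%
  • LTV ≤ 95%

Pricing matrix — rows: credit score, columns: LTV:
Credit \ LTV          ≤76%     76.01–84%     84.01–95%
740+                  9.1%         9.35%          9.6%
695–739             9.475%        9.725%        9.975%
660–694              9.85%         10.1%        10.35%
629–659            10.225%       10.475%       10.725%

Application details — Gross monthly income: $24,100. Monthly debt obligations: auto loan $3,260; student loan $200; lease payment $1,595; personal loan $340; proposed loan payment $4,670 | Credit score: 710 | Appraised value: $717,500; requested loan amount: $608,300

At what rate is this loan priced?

9.975%

Credit score 710 ≥ 629; Total monthly debts = (3,260 + 200 + 1,595 + 340 + 4,670) = 10,065. Debt-to-income = 10,065/24,100 = 41.8% — meets 43% limit
LTV: 608,300 ÷ 717,500 = 84.8%, within 95% cap
Row: 710 falls in 695–739. Column: 84.8% falls in 84.01–95%. Rate = 9.975%.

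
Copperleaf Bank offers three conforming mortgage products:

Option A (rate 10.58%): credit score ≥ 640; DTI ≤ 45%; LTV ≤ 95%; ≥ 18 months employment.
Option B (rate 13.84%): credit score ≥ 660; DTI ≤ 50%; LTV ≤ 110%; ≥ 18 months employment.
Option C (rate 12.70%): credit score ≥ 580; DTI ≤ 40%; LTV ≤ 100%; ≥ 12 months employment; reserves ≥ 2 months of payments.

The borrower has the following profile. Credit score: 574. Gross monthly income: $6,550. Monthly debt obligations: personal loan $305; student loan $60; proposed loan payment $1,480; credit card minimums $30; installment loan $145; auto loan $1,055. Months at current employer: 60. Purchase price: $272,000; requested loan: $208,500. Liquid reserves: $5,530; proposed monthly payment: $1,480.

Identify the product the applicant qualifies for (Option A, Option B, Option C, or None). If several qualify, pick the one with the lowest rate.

Total debts = (305 + 60 + 1,480 + 30 + 145 + 1,055) = 3,075; DTI = 3,075/6,550 = 46.9%.
LTV = 208,500/272,000 = 76.7%.
Reserves = 5,530/1,480 = 3.7 months.
Option A: score 574 < 640; DTI 46.9% > 45%; LTV 76.7% ≤ 95%; employment 60 ≥ 18 mo → does not qualify.
Option B: score 574 < 660; DTI 46.9% ≤ 50%; LTV 76.7% ≤ 110%; employment 60 ≥ 18 mo → does not qualify.
Option C: score 574 < 580; DTI 46.9% > 40%; LTV 76.7% ≤ 100%; employment 60 ≥ 12 mo; reserves 3.7 ≥ 2 mo → does not qualify.

None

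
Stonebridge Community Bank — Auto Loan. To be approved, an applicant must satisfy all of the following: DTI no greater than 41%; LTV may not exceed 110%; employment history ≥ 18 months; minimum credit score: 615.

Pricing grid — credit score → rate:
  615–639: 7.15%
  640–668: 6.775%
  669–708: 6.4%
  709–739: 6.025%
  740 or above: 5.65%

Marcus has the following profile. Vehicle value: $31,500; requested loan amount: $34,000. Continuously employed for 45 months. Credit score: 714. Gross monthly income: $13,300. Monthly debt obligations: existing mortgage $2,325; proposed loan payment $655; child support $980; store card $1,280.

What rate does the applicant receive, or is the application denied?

Approved at 6.025%

Credit score 714 ≥ 615 (meets minimum)
Total monthly debts = (2,325 + 655 + 980 + 1,280) = 5,240. DTI: 5,240 ÷ 13,300 = 39.4%, within the 41% cap
LTV = 34,000/31,500 = 107.9% ≤ 110%
Employment 45 ≥ 18 months
All requirements met. Score 714 falls in the 709–739 tier → 6.025%.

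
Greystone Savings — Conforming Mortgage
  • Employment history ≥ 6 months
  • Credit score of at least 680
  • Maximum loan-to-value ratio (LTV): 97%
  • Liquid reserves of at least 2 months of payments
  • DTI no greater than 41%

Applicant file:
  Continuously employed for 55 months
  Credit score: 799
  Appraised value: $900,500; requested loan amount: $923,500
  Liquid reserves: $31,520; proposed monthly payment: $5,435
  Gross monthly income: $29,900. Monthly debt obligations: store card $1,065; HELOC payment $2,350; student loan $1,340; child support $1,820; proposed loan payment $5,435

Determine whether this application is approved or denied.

Denied

Employment 55 ≥ 6 months
Credit score 799 ≥ 680 (meets)
LTV = 923,500/900,500 = 102.6% > 97%
Reserves: 31,520 ÷ 5,435 = 5.8 months (meets 2-month minimum)
Total monthly debts = (1,065 + 2,350 + 1,340 + 1,820 + 5,435) = 12,010. DTI: 12,010 ÷ 29,900 = 40.2%, within the 41% cap
Fails on LTV.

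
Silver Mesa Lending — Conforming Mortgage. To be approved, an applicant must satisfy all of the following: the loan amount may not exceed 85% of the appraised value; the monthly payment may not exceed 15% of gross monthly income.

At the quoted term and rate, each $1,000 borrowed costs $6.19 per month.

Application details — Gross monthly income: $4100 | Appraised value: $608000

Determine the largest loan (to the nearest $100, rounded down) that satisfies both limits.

Payment cap: 15% × $4,100 = $615/month.
At $6.19 per $1,000, that supports 615/6.19 × 1,000 ≈ $99,353 → $99,300.
LTV cap: 85% × $608,000 = $516,800 → $516,800.
Binding constraint: payment-to-income.

$99,300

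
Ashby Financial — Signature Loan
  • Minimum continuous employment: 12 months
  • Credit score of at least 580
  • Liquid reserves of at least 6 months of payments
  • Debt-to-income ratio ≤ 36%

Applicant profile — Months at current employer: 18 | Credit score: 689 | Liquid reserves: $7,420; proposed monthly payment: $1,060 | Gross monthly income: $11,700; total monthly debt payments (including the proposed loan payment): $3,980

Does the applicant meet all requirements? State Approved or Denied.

Approved

Employment 18 ≥ 12 months
Credit score 689 ≥ 580 (meets)
Reserves: 7,420 ÷ 1,060 = 7.0 months (meets 6-month minimum)
DTI = 3,980/11,700 = 34% ≤ 36%
All criteria satisfied.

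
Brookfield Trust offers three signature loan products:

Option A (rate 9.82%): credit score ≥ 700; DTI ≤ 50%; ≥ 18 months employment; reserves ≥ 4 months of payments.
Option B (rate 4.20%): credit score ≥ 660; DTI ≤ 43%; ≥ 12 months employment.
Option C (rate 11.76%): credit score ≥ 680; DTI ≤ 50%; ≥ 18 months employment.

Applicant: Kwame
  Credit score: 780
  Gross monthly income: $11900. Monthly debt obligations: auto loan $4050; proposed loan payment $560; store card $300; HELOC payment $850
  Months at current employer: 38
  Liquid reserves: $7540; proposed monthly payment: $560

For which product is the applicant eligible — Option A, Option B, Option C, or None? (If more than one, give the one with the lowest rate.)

Option A

Total debts = (4,050 + 560 + 300 + 850) = 5,760; DTI = 5,760/11,900 = 48.4%.
Reserves = 7,540/560 = 13.5 months.
Option A: score 780 ≥ 700; DTI 48.4% ≤ 50%; employment 38 ≥ 18 mo; reserves 13.5 ≥ 4 mo → qualifies.
Option B: score 780 ≥ 660; DTI 48.4% > 43%; employment 38 ≥ 12 mo → does not qualify.
Option C: score 780 ≥ 680; DTI 48.4% ≤ 50%; employment 38 ≥ 18 mo → qualifies.
Qualifying: Option A, Option C. Lowest rate is 9.82% → Option A.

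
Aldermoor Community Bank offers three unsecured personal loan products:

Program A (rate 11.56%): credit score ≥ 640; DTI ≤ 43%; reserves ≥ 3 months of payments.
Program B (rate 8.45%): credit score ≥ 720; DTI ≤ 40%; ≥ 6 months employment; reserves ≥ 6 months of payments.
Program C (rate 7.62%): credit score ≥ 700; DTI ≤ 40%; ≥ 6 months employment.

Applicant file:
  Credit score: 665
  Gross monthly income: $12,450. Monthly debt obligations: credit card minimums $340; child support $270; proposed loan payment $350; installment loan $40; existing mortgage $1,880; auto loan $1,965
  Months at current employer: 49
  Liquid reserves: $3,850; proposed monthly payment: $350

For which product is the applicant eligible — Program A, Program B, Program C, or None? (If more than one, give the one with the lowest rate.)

Program A

Total debts = (340 + 270 + 350 + 40 + 1,880 + 1,965) = 4,845; DTI = 4,845/12,450 = 38.9%.
Reserves = 3,850/350 = 11.0 months.
Program A: score 665 ≥ 640; DTI 38.9% ≤ 43%; reserves 11.0 ≥ 3 mo → qualifies.
Program B: score 665 < 720; DTI 38.9% ≤ 40%; employment 49 ≥ 6 mo; reserves 11.0 ≥ 6 mo → does not qualify.
Program C: score 665 < 700; DTI 38.9% ≤ 40%; employment 49 ≥ 6 mo → does not qualify.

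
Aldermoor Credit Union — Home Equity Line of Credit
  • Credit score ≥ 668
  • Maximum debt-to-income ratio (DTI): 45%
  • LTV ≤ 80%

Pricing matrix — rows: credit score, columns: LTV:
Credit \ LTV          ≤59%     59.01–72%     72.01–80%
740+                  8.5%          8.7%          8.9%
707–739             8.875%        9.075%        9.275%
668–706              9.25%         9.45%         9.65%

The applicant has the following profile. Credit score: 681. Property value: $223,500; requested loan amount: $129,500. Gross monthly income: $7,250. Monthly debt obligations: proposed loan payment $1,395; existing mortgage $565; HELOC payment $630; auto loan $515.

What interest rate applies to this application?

9.25%

Credit score 681 ≥ 668; Total monthly debts = (1,395 + 565 + 630 + 515) = 3,105. Debt-to-income = 3,105/7,250 = 42.8% — meets 45% limit
LTV: 129,500 ÷ 223,500 = 57.9%, within 80% cap
Score 681 is in the 668–706 band; LTV 57.9% is in the ≤59% band → 9.25%.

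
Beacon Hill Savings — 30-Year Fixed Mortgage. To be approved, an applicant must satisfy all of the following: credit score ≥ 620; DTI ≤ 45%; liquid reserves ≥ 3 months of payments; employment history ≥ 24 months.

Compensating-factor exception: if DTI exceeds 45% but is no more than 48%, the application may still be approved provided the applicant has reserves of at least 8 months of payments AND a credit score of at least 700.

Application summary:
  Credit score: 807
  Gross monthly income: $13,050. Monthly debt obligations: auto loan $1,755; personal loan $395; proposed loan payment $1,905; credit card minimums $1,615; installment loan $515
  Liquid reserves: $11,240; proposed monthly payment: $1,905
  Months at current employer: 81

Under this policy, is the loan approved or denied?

Denied

Credit score 807 ≥ 620 (meets base)
Total debts = (1,755 + 395 + 1,905 + 1,615 + 515) = 6,185. DTI: 6,185 ÷ 13,050 = 47.4%, over the 45% base limit.
Reserves: 11,240 ÷ 1,905 = 5.9 months (meets 3-month minimum)
Employment 81 ≥ 24 months
DTI 47.4% is within the 45%–48% exception band; checking compensating factors.
Override check — reserves: 5.9 mo (short of 8); score: 807 (ok).
Override conditions not both satisfied; exception does not apply.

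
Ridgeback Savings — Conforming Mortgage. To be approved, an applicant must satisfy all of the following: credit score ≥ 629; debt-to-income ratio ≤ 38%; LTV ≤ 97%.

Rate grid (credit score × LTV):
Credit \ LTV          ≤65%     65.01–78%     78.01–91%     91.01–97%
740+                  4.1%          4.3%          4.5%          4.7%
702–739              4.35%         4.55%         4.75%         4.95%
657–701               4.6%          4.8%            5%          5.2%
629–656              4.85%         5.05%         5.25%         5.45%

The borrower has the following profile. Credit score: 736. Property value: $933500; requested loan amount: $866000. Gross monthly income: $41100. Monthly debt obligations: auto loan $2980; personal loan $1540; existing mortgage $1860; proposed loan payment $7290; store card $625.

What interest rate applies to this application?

Credit score 736 ≥ 629; Total monthly debts = (2,980 + 1,540 + 1,860 + 7,290 + 625) = 14,295. Debt-to-income = 14,295/41,100 = 34.8% — meets 38% limit
Loan-to-value = 866,000/933,500 = 92.8% — pass (97% max)
Credit 736 → row 702–739; LTV 92.8% → column 91.01–97%. Grid cell → 4.95%.

4.95%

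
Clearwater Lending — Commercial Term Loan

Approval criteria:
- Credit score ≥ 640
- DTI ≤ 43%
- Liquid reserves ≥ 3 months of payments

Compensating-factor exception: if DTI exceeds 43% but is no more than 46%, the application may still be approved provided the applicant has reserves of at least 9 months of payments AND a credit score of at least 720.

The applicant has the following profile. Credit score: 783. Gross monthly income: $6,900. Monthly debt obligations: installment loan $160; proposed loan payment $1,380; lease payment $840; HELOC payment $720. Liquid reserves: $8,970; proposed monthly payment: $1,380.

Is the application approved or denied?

Credit score 783 ≥ 640 (meets base)
Total debts = (160 + 1,380 + 840 + 720) = 3,100. DTI = 3,100/6,900 = 44.9% > 43% — standard DTI limit exceeded.
Reserves = 8,970/1,380 = 6.5 months ≥ 3
44.9% falls in the override range (43%–46%), so the compensating-factor test applies.
Reserves 6.5 < 9 months; credit score 783 ≥ 720.
Override conditions not both satisfied; exception does not apply.

Denied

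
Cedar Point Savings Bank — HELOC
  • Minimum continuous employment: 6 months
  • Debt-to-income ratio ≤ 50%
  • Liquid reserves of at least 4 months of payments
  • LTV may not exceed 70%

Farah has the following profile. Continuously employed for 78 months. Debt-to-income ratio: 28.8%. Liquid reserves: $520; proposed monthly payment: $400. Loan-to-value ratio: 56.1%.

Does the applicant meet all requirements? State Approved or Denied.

Denied

Employment 78 ≥ 6 months
DTI 28.8% is within the 50% limit
Liquid reserves cover 520/400 = 1.3 months — < 4 required
LTV 56.1% ≤ 70%
Fails on reserves.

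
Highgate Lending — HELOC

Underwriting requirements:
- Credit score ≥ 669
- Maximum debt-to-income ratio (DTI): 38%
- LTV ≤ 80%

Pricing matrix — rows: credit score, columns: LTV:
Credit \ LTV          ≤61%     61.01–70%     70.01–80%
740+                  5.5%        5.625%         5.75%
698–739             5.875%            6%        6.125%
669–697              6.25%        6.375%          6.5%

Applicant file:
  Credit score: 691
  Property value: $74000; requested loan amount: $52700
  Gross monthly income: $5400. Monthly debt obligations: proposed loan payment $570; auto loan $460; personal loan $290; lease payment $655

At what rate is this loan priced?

Credit score 691 ≥ 669; Total monthly debts = (570 + 460 + 290 + 655) = 1,975. DTI: 1,975 ÷ 5,400 = 36.6%, within the 38% cap
Loan-to-value = 52,700/74,000 = 71.2% — pass (80% max)
Score 691 is in the 669–697 band; LTV 71.2% is in the 70.01–80% band → 6.5%.

6.5%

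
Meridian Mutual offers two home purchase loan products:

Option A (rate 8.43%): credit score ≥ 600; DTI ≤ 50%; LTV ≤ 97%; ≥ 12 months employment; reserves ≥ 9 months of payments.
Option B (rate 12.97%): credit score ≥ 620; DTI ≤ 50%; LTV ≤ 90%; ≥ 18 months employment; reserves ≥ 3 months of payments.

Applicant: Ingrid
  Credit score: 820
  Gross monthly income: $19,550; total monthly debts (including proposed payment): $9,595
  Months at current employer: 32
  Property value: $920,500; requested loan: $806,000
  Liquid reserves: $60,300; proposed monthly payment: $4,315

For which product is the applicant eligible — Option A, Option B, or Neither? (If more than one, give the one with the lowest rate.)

DTI = 9,595/19,550 = 49.1%.
LTV = 806,000/920,500 = 87.6%.
Reserves = 60,300/4,315 = 14.0 months.
Option A: score 820 ≥ 600; DTI 49.1% ≤ 50%; LTV 87.6% ≤ 97%; employment 32 ≥ 12 mo; reserves 14.0 ≥ 9 mo → qualifies.
Option B: score 820 ≥ 620; DTI 49.1% ≤ 50%; LTV 87.6% ≤ 90%; employment 32 ≥ 18 mo; reserves 14.0 ≥ 3 mo → qualifies.
Qualifying: Option A, Option B. Lowest rate is 8.43% → Option A.

Option A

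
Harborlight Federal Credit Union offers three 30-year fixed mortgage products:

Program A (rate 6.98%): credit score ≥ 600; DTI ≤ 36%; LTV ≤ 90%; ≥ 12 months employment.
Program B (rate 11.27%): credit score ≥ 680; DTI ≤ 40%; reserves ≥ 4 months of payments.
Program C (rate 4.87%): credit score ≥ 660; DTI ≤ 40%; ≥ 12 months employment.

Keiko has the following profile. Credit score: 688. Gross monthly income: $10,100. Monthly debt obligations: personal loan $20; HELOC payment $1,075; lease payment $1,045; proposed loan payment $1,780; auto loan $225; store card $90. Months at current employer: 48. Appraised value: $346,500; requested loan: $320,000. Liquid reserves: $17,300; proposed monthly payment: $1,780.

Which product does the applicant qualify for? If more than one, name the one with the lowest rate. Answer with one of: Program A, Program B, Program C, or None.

Total debts = (20 + 1,075 + 1,045 + 1,780 + 225 + 90) = 4,235; DTI = 4,235/10,100 = 41.9%.
LTV = 320,000/346,500 = 92.4%.
Reserves = 17,300/1,780 = 9.7 months.
Program A: score 688 ≥ 600; DTI 41.9% > 36%; LTV 92.4% > 90%; employment 48 ≥ 12 mo → does not qualify.
Program B: score 688 ≥ 680; DTI 41.9% > 40%; reserves 9.7 ≥ 4 mo → does not qualify.
Program C: score 688 ≥ 660; DTI 41.9% > 40%; employment 48 ≥ 12 mo → does not qualify.

None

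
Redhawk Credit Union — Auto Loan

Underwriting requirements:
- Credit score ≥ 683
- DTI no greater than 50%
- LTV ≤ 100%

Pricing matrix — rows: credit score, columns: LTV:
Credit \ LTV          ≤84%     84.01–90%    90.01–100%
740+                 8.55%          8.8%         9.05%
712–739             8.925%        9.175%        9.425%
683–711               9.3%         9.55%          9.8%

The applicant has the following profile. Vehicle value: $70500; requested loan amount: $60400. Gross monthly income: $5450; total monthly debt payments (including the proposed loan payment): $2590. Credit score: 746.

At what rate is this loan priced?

Credit score 746 ≥ 683; DTI: 2,590 ÷ 5,450 = 47.5%, within the 50% cap
LTV = 60,400/70,500 = 85.7% ≤ 100%
Row: 746 falls in 740+. Column: 85.7% falls in 84.01–90%. Rate = 8.8%.

8.8%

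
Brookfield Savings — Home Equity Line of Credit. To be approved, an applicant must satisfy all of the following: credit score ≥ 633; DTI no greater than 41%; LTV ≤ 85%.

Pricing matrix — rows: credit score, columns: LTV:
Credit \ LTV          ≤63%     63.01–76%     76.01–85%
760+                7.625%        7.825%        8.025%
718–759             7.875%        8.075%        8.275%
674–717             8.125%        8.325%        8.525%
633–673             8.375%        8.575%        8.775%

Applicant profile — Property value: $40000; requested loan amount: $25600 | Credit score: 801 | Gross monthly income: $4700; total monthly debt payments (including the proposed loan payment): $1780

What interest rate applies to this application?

7.825%

Credit score 801 ≥ 633; DTI: 1,780 ÷ 4,700 = 37.9%, within the 41% cap
LTV = 25,600/40,000 = 64% ≤ 85%
Score 801 is in the 760+ band; LTV 64% is in the 63.01–76% band → 7.825%.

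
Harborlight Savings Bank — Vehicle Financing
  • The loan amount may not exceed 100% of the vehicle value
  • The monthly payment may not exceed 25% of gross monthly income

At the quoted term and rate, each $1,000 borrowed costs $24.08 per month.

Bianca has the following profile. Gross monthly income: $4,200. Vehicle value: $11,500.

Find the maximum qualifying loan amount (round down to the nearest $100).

Payment cap: 25% × $4,200 = $1,050/month.
At $24.08 per $1,000, that supports 1,050/24.08 × 1,000 ≈ $43,604 → $43,600.
LTV cap: 100% × $11,500 = $11,500 → $11,500.
Binding constraint: loan-to-value.

$11,500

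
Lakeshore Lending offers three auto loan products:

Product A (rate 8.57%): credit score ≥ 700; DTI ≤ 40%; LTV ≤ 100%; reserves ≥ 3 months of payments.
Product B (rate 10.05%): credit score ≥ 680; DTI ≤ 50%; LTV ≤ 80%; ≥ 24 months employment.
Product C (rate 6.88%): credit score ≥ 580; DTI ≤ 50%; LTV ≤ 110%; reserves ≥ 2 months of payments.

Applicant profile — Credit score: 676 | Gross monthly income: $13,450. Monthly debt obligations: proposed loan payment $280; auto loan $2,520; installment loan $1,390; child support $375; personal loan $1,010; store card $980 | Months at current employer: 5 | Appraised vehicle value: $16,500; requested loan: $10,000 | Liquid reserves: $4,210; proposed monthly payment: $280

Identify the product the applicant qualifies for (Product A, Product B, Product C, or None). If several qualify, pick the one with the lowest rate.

Total debts = (280 + 2,520 + 1,390 + 375 + 1,010 + 980) = 6,555; DTI = 6,555/13,450 = 48.7%.
LTV = 10,000/16,500 = 60.6%.
Reserves = 4,210/280 = 15.0 months.
Product A: score 676 < 700; DTI 48.7% > 40%; LTV 60.6% ≤ 100%; reserves 15.0 ≥ 3 mo → does not qualify.
Product B: score 676 < 680; DTI 48.7% ≤ 50%; LTV 60.6% ≤ 80%; employment 5 < 24 mo → does not qualify.
Product C: score 676 ≥ 580; DTI 48.7% ≤ 50%; LTV 60.6% ≤ 110%; reserves 15.0 ≥ 2 mo → qualifies.

Product C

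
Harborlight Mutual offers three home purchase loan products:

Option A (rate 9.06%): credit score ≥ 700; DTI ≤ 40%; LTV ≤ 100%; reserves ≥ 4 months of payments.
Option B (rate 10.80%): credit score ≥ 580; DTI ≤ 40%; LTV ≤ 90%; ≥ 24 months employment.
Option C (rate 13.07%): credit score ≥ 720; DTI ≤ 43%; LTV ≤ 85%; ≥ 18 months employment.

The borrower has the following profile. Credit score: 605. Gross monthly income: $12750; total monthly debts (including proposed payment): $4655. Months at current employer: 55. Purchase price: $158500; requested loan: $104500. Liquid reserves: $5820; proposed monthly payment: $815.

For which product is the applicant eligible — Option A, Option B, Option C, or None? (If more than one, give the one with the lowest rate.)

Option B

DTI = 4,655/12,750 = 36.5%.
LTV = 104,500/158,500 = 65.9%.
Reserves = 5,820/815 = 7.1 months.
Option A: score 605 < 700; DTI 36.5% ≤ 40%; LTV 65.9% ≤ 100%; reserves 7.1 ≥ 4 mo → does not qualify.
Option B: score 605 ≥ 580; DTI 36.5% ≤ 40%; LTV 65.9% ≤ 90%; employment 55 ≥ 24 mo → qualifies.
Option C: score 605 < 720; DTI 36.5% ≤ 43%; LTV 65.9% ≤ 85%; employment 55 ≥ 18 mo → does not qualify.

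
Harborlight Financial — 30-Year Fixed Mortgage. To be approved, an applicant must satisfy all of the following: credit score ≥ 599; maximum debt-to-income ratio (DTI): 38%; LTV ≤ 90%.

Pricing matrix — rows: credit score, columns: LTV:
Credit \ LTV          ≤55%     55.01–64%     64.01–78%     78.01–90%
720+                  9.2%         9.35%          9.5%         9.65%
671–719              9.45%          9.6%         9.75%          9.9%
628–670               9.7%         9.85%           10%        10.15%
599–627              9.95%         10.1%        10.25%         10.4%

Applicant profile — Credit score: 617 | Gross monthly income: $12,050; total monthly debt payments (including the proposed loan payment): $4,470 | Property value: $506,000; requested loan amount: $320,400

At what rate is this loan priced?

Credit score 617 ≥ 599; DTI = 4,470/12,050 = 37.1% ≤ 38%
LTV = 320,400/506,000 = 63.3% ≤ 90%
Score 617 is in the 599–627 band; LTV 63.3% is in the 55.01–64% band → 10.1%.

10.1%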